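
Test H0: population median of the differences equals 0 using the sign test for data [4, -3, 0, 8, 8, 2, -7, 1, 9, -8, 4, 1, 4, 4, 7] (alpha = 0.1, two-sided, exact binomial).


Step 1: Discard zero differences. Original n = 15; n_eff = number of nonzero differences = 14.
Nonzero differences (with sign): +4, -3, +8, +8, +2, -7, +1, +9, -8, +4, +1, +4, +4, +7
Step 2: Count signs: positive = 11, negative = 3.
Step 3: Under H0: P(positive) = 0.5, so the number of positives S ~ Bin(14, 0.5).
Step 4: Two-sided exact p-value = sum of Bin(14,0.5) probabilities at or below the observed probability = 0.057373.
Step 5: alpha = 0.1. reject H0.

n_eff = 14, pos = 11, neg = 3, p = 0.057373, reject H0.


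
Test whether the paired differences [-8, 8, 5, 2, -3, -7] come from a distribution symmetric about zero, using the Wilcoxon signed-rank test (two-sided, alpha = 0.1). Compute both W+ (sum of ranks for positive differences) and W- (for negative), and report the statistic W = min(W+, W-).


Step 1: Drop any zero differences (none here) and take |d_i|.
|d| = [8, 8, 5, 2, 3, 7]
Step 2: Midrank |d_i| (ties get averaged ranks).
ranks: |8|->5.5, |8|->5.5, |5|->3, |2|->1, |3|->2, |7|->4
Step 3: Attach original signs; sum ranks with positive sign and with negative sign.
W+ = 5.5 + 3 + 1 = 9.5
W- = 5.5 + 2 + 4 = 11.5
(Check: W+ + W- = 21 should equal n(n+1)/2 = 21.)
Step 4: Test statistic W = min(W+, W-) = 9.5.
Step 5: Ties in |d|, so use the tie-corrected normal approximation.
        E[W] = n(n+1)/4 = 6*7/4 = 10.5.
        Tie groups: |d|=8 (t=2); sum(t^3 - t) = 6.
        Var[W] = n(n+1)(2n+1)/24 - sum(t^3-t)/48 = 546/24 - 6/48 = 22.625.
        z = (W - E[W]) / sqrt(Var[W]) = (9.5 - 10.5) / 4.7566 = -0.2102.
        Two-sided p = 2*Phi(z) = 0.833484.
Step 6: alpha = 0.1. fail to reject H0.

W+ = 9.5, W- = 11.5, W = min = 9.5, p = 0.833484, fail to reject H0.


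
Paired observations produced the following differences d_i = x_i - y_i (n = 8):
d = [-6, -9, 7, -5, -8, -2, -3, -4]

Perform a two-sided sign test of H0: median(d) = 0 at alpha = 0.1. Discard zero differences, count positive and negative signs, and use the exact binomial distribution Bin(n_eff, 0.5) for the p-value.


Step 1: Discard zero differences. Original n = 8; n_eff = number of nonzero differences = 8.
Nonzero differences (with sign): -6, -9, +7, -5, -8, -2, -3, -4
Step 2: Count signs: positive = 1, negative = 7.
Step 3: Under H0: P(positive) = 0.5, so the number of positives S ~ Bin(8, 0.5).
Step 4: Two-sided exact p-value = sum of Bin(8,0.5) probabilities at or below the observed probability = 0.070312.
Step 5: alpha = 0.1. reject H0.

n_eff = 8, pos = 1, neg = 7, p = 0.070312, reject H0.


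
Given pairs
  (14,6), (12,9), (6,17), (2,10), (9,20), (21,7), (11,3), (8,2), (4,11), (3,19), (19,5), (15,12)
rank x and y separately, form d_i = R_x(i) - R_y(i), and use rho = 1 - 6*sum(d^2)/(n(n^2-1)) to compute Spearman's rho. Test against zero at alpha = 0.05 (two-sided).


Step 1: Rank x and y separately (midranks; no ties here).
rank(x): 14->9, 12->8, 6->4, 2->1, 9->6, 21->12, 11->7, 8->5, 4->3, 3->2, 19->11, 15->10
rank(y): 6->4, 9->6, 17->10, 10->7, 20->12, 7->5, 3->2, 2->1, 11->8, 19->11, 5->3, 12->9
Step 2: d_i = R_x(i) - R_y(i); compute d_i^2.
  (9-4)^2=25, (8-6)^2=4, (4-10)^2=36, (1-7)^2=36, (6-12)^2=36, (12-5)^2=49, (7-2)^2=25, (5-1)^2=16, (3-8)^2=25, (2-11)^2=81, (11-3)^2=64, (10-9)^2=1
sum(d^2) = 398.
Step 3: rho = 1 - 6*398 / (12*(12^2 - 1)) = 1 - 2388/1716 = -0.391608.
Step 4: Under H0, t = rho * sqrt((n-2)/(1-rho^2)) = -1.3459 ~ t(10).
Step 5: Two-sided p-value from the t-distribution with 10 df = 0.208063.
Step 6: alpha = 0.05. fail to reject H0.

rho = -0.3916, p = 0.208063, fail to reject H0 at alpha = 0.05.


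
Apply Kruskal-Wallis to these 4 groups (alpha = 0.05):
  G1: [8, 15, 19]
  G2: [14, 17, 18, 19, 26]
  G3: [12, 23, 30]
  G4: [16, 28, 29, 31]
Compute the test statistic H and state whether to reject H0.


Step 1: Combine all N = 15 observations and assign midranks.
sorted (value, group, rank): (8,G1,1), (12,G3,2), (14,G2,3), (15,G1,4), (16,G4,5), (17,G2,6), (18,G2,7), (19,G1,8.5), (19,G2,8.5), (23,G3,10), (26,G2,11), (28,G4,12), (29,G4,13), (30,G3,14), (31,G4,15)
Step 2: Sum ranks within each group.
R_1 = 13.5 (n_1 = 3)
R_2 = 35.5 (n_2 = 5)
R_3 = 26 (n_3 = 3)
R_4 = 45 (n_4 = 4)
Step 3: H = 12/(N(N+1)) * sum(R_i^2/n_i) - 3(N+1)
     = 12/(15*16) * (13.5^2/3 + 35.5^2/5 + 26^2/3 + 45^2/4) - 3*16
     = 0.050000 * 1044.38 - 48
     = 4.219167.
Step 4: Ties present; correction factor C = 1 - 6/(15^3 - 15) = 0.998214. Corrected H = 4.219167 / 0.998214 = 4.226714.
Step 5: Under H0, H ~ chi^2(3); p-value = 0.238001.
Step 6: alpha = 0.05. fail to reject H0.

H = 4.2267, df = 3, p = 0.238001, fail to reject H0.


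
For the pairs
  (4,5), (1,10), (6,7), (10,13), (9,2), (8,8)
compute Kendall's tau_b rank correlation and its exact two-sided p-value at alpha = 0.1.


Step 1: Enumerate the 15 unordered pairs (i,j) with i<j and classify each by sign(x_j-x_i) * sign(y_j-y_i).
  (1,2):dx=-3,dy=+5->D; (1,3):dx=+2,dy=+2->C; (1,4):dx=+6,dy=+8->C; (1,5):dx=+5,dy=-3->D
  (1,6):dx=+4,dy=+3->C; (2,3):dx=+5,dy=-3->D; (2,4):dx=+9,dy=+3->C; (2,5):dx=+8,dy=-8->D
  (2,6):dx=+7,dy=-2->D; (3,4):dx=+4,dy=+6->C; (3,5):dx=+3,dy=-5->D; (3,6):dx=+2,dy=+1->C
  (4,5):dx=-1,dy=-11->C; (4,6):dx=-2,dy=-5->C; (5,6):dx=-1,dy=+6->D
Step 2: C = 8, D = 7, total pairs = 15.
Step 3: tau = (C - D)/(n(n-1)/2) = (8 - 7)/15 = 0.066667.
Step 4: Exact two-sided p-value (enumerate n! = 720 permutations of y under H0): p = 1.000000.
Step 5: alpha = 0.1. fail to reject H0.

tau_b = 0.0667 (C=8, D=7), p = 1.000000, fail to reject H0.


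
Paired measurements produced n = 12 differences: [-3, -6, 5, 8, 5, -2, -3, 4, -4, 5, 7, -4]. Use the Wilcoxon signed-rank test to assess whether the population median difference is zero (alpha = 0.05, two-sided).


Step 1: Drop any zero differences (none here) and take |d_i|.
|d| = [3, 6, 5, 8, 5, 2, 3, 4, 4, 5, 7, 4]
Step 2: Midrank |d_i| (ties get averaged ranks).
ranks: |3|->2.5, |6|->10, |5|->8, |8|->12, |5|->8, |2|->1, |3|->2.5, |4|->5, |4|->5, |5|->8, |7|->11, |4|->5
Step 3: Attach original signs; sum ranks with positive sign and with negative sign.
W+ = 8 + 12 + 8 + 5 + 8 + 11 = 52
W- = 2.5 + 10 + 1 + 2.5 + 5 + 5 = 26
(Check: W+ + W- = 78 should equal n(n+1)/2 = 78.)
Step 4: Test statistic W = min(W+, W-) = 26.
Step 5: Ties in |d|, so use the tie-corrected normal approximation.
        E[W] = n(n+1)/4 = 12*13/4 = 39.
        Tie groups: |d|=3 (t=2), |d|=4 (t=3), |d|=5 (t=3); sum(t^3 - t) = 54.
        Var[W] = n(n+1)(2n+1)/24 - sum(t^3-t)/48 = 3900/24 - 54/48 = 161.375.
        z = (W - E[W]) / sqrt(Var[W]) = (26 - 39) / 12.7033 = -1.0234.
        Two-sided p = 2*Phi(z) = 0.306141.
Step 6: alpha = 0.05. fail to reject H0.

W+ = 52, W- = 26, W = min = 26, p = 0.306141, fail to reject H0.


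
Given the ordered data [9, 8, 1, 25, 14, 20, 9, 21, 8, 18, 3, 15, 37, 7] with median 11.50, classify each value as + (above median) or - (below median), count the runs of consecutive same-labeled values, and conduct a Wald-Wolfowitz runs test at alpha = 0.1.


Step 1: Compute median = 11.50; label A = above, B = below.
Labels in order: BBBAAABABABAAB  (n_A = 7, n_B = 7)
Step 2: Count runs R = 9.
Step 3: Under H0 (random ordering), E[R] = 2*n_A*n_B/(n_A+n_B) + 1 = 2*7*7/14 + 1 = 8.0000.
        Var[R] = 2*n_A*n_B*(2*n_A*n_B - n_A - n_B) / ((n_A+n_B)^2 * (n_A+n_B-1)) = 8232/2548 = 3.2308.
        SD[R] = 1.7974.
Step 4: Continuity-corrected z = (R - 0.5 - E[R]) / SD[R] = (9 - 0.5 - 8.0000) / 1.7974 = 0.2782.
Step 5: Two-sided p-value via normal approximation = 2*(1 - Phi(|z|)) = 0.780879.
Step 6: alpha = 0.1. fail to reject H0.

R = 9, z = 0.2782, p = 0.780879, fail to reject H0.


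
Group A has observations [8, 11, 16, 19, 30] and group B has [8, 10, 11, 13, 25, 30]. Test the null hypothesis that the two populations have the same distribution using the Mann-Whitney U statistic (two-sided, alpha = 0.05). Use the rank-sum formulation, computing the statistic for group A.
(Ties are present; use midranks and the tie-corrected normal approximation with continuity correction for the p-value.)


Step 1: Combine and sort all 11 observations; assign midranks.
sorted (value, group): (8,X), (8,Y), (10,Y), (11,X), (11,Y), (13,Y), (16,X), (19,X), (25,Y), (30,X), (30,Y)
ranks: 8->1.5, 8->1.5, 10->3, 11->4.5, 11->4.5, 13->6, 16->7, 19->8, 25->9, 30->10.5, 30->10.5
Step 2: Rank sum for X: R1 = 1.5 + 4.5 + 7 + 8 + 10.5 = 31.5.
Step 3: U_X = R1 - n1(n1+1)/2 = 31.5 - 5*6/2 = 31.5 - 15 = 16.5.
       U_Y = n1*n2 - U_X = 30 - 16.5 = 13.5.
Step 4: Ties are present, so use the tie-corrected normal approximation (with continuity correction) for the p-value.
Step 5: p-value = 0.854145; compare to alpha = 0.05. fail to reject H0.

U_X = 16.5, p = 0.854145, fail to reject H0 at alpha = 0.05.


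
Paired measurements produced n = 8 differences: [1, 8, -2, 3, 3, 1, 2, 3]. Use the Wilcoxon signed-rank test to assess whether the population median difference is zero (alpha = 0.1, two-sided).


Step 1: Drop any zero differences (none here) and take |d_i|.
|d| = [1, 8, 2, 3, 3, 1, 2, 3]
Step 2: Midrank |d_i| (ties get averaged ranks).
ranks: |1|->1.5, |8|->8, |2|->3.5, |3|->6, |3|->6, |1|->1.5, |2|->3.5, |3|->6
Step 3: Attach original signs; sum ranks with positive sign and with negative sign.
W+ = 1.5 + 8 + 6 + 6 + 1.5 + 3.5 + 6 = 32.5
W- = 3.5 = 3.5
(Check: W+ + W- = 36 should equal n(n+1)/2 = 36.)
Step 4: Test statistic W = min(W+, W-) = 3.5.
Step 5: Ties in |d|, so use the tie-corrected normal approximation.
        E[W] = n(n+1)/4 = 8*9/4 = 18.
        Tie groups: |d|=1 (t=2), |d|=2 (t=2), |d|=3 (t=3); sum(t^3 - t) = 36.
        Var[W] = n(n+1)(2n+1)/24 - sum(t^3-t)/48 = 1224/24 - 36/48 = 50.25.
        z = (W - E[W]) / sqrt(Var[W]) = (3.5 - 18) / 7.0887 = -2.0455.
        Two-sided p = 2*Phi(z) = 0.040805.
Step 6: alpha = 0.1. reject H0.

W+ = 32.5, W- = 3.5, W = min = 3.5, p = 0.040805, reject H0.


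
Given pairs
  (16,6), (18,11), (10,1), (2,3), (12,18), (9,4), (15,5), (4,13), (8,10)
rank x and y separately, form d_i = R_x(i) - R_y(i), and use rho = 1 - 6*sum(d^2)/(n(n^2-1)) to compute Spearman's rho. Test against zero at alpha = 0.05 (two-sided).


Step 1: Rank x and y separately (midranks; no ties here).
rank(x): 16->8, 18->9, 10->5, 2->1, 12->6, 9->4, 15->7, 4->2, 8->3
rank(y): 6->5, 11->7, 1->1, 3->2, 18->9, 4->3, 5->4, 13->8, 10->6
Step 2: d_i = R_x(i) - R_y(i); compute d_i^2.
  (8-5)^2=9, (9-7)^2=4, (5-1)^2=16, (1-2)^2=1, (6-9)^2=9, (4-3)^2=1, (7-4)^2=9, (2-8)^2=36, (3-6)^2=9
sum(d^2) = 94.
Step 3: rho = 1 - 6*94 / (9*(9^2 - 1)) = 1 - 564/720 = 0.216667.
Step 4: Under H0, t = rho * sqrt((n-2)/(1-rho^2)) = 0.5872 ~ t(7).
Step 5: Two-sided p-value from the t-distribution with 7 df = 0.575515.
Step 6: alpha = 0.05. fail to reject H0.

rho = 0.2167, p = 0.575515, fail to reject H0 at alpha = 0.05.


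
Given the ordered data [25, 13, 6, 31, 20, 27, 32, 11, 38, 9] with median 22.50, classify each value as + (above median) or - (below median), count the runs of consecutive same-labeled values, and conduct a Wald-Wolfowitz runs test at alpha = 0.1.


Step 1: Compute median = 22.50; label A = above, B = below.
Labels in order: ABBABAABAB  (n_A = 5, n_B = 5)
Step 2: Count runs R = 8.
Step 3: Under H0 (random ordering), E[R] = 2*n_A*n_B/(n_A+n_B) + 1 = 2*5*5/10 + 1 = 6.0000.
        Var[R] = 2*n_A*n_B*(2*n_A*n_B - n_A - n_B) / ((n_A+n_B)^2 * (n_A+n_B-1)) = 2000/900 = 2.2222.
        SD[R] = 1.4907.
Step 4: Continuity-corrected z = (R - 0.5 - E[R]) / SD[R] = (8 - 0.5 - 6.0000) / 1.4907 = 1.0062.
Step 5: Two-sided p-value via normal approximation = 2*(1 - Phi(|z|)) = 0.314305.
Step 6: alpha = 0.1. fail to reject H0.

R = 8, z = 1.0062, p = 0.314305, fail to reject H0.


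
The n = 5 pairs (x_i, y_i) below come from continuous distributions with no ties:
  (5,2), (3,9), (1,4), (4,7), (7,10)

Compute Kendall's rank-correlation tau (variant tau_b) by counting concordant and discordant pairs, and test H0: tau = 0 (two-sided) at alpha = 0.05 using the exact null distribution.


Step 1: Enumerate the 10 unordered pairs (i,j) with i<j and classify each by sign(x_j-x_i) * sign(y_j-y_i).
  (1,2):dx=-2,dy=+7->D; (1,3):dx=-4,dy=+2->D; (1,4):dx=-1,dy=+5->D; (1,5):dx=+2,dy=+8->C
  (2,3):dx=-2,dy=-5->C; (2,4):dx=+1,dy=-2->D; (2,5):dx=+4,dy=+1->C; (3,4):dx=+3,dy=+3->C
  (3,5):dx=+6,dy=+6->C; (4,5):dx=+3,dy=+3->C
Step 2: C = 6, D = 4, total pairs = 10.
Step 3: tau = (C - D)/(n(n-1)/2) = (6 - 4)/10 = 0.200000.
Step 4: Exact two-sided p-value (enumerate n! = 120 permutations of y under H0): p = 0.816667.
Step 5: alpha = 0.05. fail to reject H0.

tau_b = 0.2000 (C=6, D=4), p = 0.816667, fail to reject H0.


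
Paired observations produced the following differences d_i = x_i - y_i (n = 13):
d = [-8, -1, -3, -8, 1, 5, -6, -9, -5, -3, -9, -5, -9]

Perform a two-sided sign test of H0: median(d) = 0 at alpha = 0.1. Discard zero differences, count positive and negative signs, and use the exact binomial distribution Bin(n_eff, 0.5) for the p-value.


Step 1: Discard zero differences. Original n = 13; n_eff = number of nonzero differences = 13.
Nonzero differences (with sign): -8, -1, -3, -8, +1, +5, -6, -9, -5, -3, -9, -5, -9
Step 2: Count signs: positive = 2, negative = 11.
Step 3: Under H0: P(positive) = 0.5, so the number of positives S ~ Bin(13, 0.5).
Step 4: Two-sided exact p-value = sum of Bin(13,0.5) probabilities at or below the observed probability = 0.022461.
Step 5: alpha = 0.1. reject H0.

n_eff = 13, pos = 2, neg = 11, p = 0.022461, reject H0.


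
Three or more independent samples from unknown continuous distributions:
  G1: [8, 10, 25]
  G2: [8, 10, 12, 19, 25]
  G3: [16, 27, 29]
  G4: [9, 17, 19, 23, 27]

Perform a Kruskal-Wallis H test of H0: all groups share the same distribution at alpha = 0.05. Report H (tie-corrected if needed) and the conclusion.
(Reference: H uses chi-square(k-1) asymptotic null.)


Step 1: Combine all N = 16 observations and assign midranks.
sorted (value, group, rank): (8,G1,1.5), (8,G2,1.5), (9,G4,3), (10,G1,4.5), (10,G2,4.5), (12,G2,6), (16,G3,7), (17,G4,8), (19,G2,9.5), (19,G4,9.5), (23,G4,11), (25,G1,12.5), (25,G2,12.5), (27,G3,14.5), (27,G4,14.5), (29,G3,16)
Step 2: Sum ranks within each group.
R_1 = 18.5 (n_1 = 3)
R_2 = 34 (n_2 = 5)
R_3 = 37.5 (n_3 = 3)
R_4 = 46 (n_4 = 5)
Step 3: H = 12/(N(N+1)) * sum(R_i^2/n_i) - 3(N+1)
     = 12/(16*17) * (18.5^2/3 + 34^2/5 + 37.5^2/3 + 46^2/5) - 3*17
     = 0.044118 * 1237.23 - 51
     = 3.583824.
Step 4: Ties present; correction factor C = 1 - 30/(16^3 - 16) = 0.992647. Corrected H = 3.583824 / 0.992647 = 3.610370.
Step 5: Under H0, H ~ chi^2(3); p-value = 0.306727.
Step 6: alpha = 0.05. fail to reject H0.

H = 3.6104, df = 3, p = 0.306727, fail to reject H0.


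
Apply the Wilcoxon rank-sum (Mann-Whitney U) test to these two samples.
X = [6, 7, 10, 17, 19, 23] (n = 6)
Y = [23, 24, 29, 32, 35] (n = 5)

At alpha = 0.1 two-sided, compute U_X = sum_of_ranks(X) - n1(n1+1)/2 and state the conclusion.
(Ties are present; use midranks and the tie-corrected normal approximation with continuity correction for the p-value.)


Step 1: Combine and sort all 11 observations; assign midranks.
sorted (value, group): (6,X), (7,X), (10,X), (17,X), (19,X), (23,X), (23,Y), (24,Y), (29,Y), (32,Y), (35,Y)
ranks: 6->1, 7->2, 10->3, 17->4, 19->5, 23->6.5, 23->6.5, 24->8, 29->9, 32->10, 35->11
Step 2: Rank sum for X: R1 = 1 + 2 + 3 + 4 + 5 + 6.5 = 21.5.
Step 3: U_X = R1 - n1(n1+1)/2 = 21.5 - 6*7/2 = 21.5 - 21 = 0.5.
       U_Y = n1*n2 - U_X = 30 - 0.5 = 29.5.
Step 4: Ties are present, so use the tie-corrected normal approximation (with continuity correction) for the p-value.
Step 5: p-value = 0.010411; compare to alpha = 0.1. reject H0.

U_X = 0.5, p = 0.010411, reject H0 at alpha = 0.1.


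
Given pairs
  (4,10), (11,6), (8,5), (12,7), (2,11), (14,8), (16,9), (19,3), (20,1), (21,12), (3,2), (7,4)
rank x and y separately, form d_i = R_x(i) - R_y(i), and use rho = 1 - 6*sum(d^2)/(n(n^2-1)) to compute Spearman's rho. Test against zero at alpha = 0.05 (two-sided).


Step 1: Rank x and y separately (midranks; no ties here).
rank(x): 4->3, 11->6, 8->5, 12->7, 2->1, 14->8, 16->9, 19->10, 20->11, 21->12, 3->2, 7->4
rank(y): 10->10, 6->6, 5->5, 7->7, 11->11, 8->8, 9->9, 3->3, 1->1, 12->12, 2->2, 4->4
Step 2: d_i = R_x(i) - R_y(i); compute d_i^2.
  (3-10)^2=49, (6-6)^2=0, (5-5)^2=0, (7-7)^2=0, (1-11)^2=100, (8-8)^2=0, (9-9)^2=0, (10-3)^2=49, (11-1)^2=100, (12-12)^2=0, (2-2)^2=0, (4-4)^2=0
sum(d^2) = 298.
Step 3: rho = 1 - 6*298 / (12*(12^2 - 1)) = 1 - 1788/1716 = -0.041958.
Step 4: Under H0, t = rho * sqrt((n-2)/(1-rho^2)) = -0.1328 ~ t(10).
Step 5: Two-sided p-value from the t-distribution with 10 df = 0.896986.
Step 6: alpha = 0.05. fail to reject H0.

rho = -0.0420, p = 0.896986, fail to reject H0 at alpha = 0.05.


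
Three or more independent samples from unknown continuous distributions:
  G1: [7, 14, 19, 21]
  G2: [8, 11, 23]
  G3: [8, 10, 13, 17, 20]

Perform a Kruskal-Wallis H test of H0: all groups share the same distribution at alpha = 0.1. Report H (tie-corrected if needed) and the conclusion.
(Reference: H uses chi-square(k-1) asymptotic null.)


Step 1: Combine all N = 12 observations and assign midranks.
sorted (value, group, rank): (7,G1,1), (8,G2,2.5), (8,G3,2.5), (10,G3,4), (11,G2,5), (13,G3,6), (14,G1,7), (17,G3,8), (19,G1,9), (20,G3,10), (21,G1,11), (23,G2,12)
Step 2: Sum ranks within each group.
R_1 = 28 (n_1 = 4)
R_2 = 19.5 (n_2 = 3)
R_3 = 30.5 (n_3 = 5)
Step 3: H = 12/(N(N+1)) * sum(R_i^2/n_i) - 3(N+1)
     = 12/(12*13) * (28^2/4 + 19.5^2/3 + 30.5^2/5) - 3*13
     = 0.076923 * 508.8 - 39
     = 0.138462.
Step 4: Ties present; correction factor C = 1 - 6/(12^3 - 12) = 0.996503. Corrected H = 0.138462 / 0.996503 = 0.138947.
Step 5: Under H0, H ~ chi^2(2); p-value = 0.932885.
Step 6: alpha = 0.1. fail to reject H0.

H = 0.1389, df = 2, p = 0.932885, fail to reject H0.


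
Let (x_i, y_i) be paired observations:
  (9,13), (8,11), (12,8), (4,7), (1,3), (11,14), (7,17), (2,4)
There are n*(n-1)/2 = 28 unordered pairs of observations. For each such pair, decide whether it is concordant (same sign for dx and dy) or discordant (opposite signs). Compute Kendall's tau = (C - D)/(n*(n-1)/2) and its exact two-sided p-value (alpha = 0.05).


Step 1: Enumerate the 28 unordered pairs (i,j) with i<j and classify each by sign(x_j-x_i) * sign(y_j-y_i).
  (1,2):dx=-1,dy=-2->C; (1,3):dx=+3,dy=-5->D; (1,4):dx=-5,dy=-6->C; (1,5):dx=-8,dy=-10->C
  (1,6):dx=+2,dy=+1->C; (1,7):dx=-2,dy=+4->D; (1,8):dx=-7,dy=-9->C; (2,3):dx=+4,dy=-3->D
  (2,4):dx=-4,dy=-4->C; (2,5):dx=-7,dy=-8->C; (2,6):dx=+3,dy=+3->C; (2,7):dx=-1,dy=+6->D
  (2,8):dx=-6,dy=-7->C; (3,4):dx=-8,dy=-1->C; (3,5):dx=-11,dy=-5->C; (3,6):dx=-1,dy=+6->D
  (3,7):dx=-5,dy=+9->D; (3,8):dx=-10,dy=-4->C; (4,5):dx=-3,dy=-4->C; (4,6):dx=+7,dy=+7->C
  (4,7):dx=+3,dy=+10->C; (4,8):dx=-2,dy=-3->C; (5,6):dx=+10,dy=+11->C; (5,7):dx=+6,dy=+14->C
  (5,8):dx=+1,dy=+1->C; (6,7):dx=-4,dy=+3->D; (6,8):dx=-9,dy=-10->C; (7,8):dx=-5,dy=-13->C
Step 2: C = 21, D = 7, total pairs = 28.
Step 3: tau = (C - D)/(n(n-1)/2) = (21 - 7)/28 = 0.500000.
Step 4: Exact two-sided p-value (enumerate n! = 40320 permutations of y under H0): p = 0.108681.
Step 5: alpha = 0.05. fail to reject H0.

tau_b = 0.5000 (C=21, D=7), p = 0.108681, fail to reject H0.


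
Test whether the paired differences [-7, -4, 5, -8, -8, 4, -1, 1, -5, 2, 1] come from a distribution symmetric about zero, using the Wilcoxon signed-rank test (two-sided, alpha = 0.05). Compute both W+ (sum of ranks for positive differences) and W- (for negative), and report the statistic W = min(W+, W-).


Step 1: Drop any zero differences (none here) and take |d_i|.
|d| = [7, 4, 5, 8, 8, 4, 1, 1, 5, 2, 1]
Step 2: Midrank |d_i| (ties get averaged ranks).
ranks: |7|->9, |4|->5.5, |5|->7.5, |8|->10.5, |8|->10.5, |4|->5.5, |1|->2, |1|->2, |5|->7.5, |2|->4, |1|->2
Step 3: Attach original signs; sum ranks with positive sign and with negative sign.
W+ = 7.5 + 5.5 + 2 + 4 + 2 = 21
W- = 9 + 5.5 + 10.5 + 10.5 + 2 + 7.5 = 45
(Check: W+ + W- = 66 should equal n(n+1)/2 = 66.)
Step 4: Test statistic W = min(W+, W-) = 21.
Step 5: Ties in |d|, so use the tie-corrected normal approximation.
        E[W] = n(n+1)/4 = 11*12/4 = 33.
        Tie groups: |d|=1 (t=3), |d|=4 (t=2), |d|=5 (t=2), |d|=8 (t=2); sum(t^3 - t) = 42.
        Var[W] = n(n+1)(2n+1)/24 - sum(t^3-t)/48 = 3036/24 - 42/48 = 125.625.
        z = (W - E[W]) / sqrt(Var[W]) = (21 - 33) / 11.2083 = -1.0706.
        Two-sided p = 2*Phi(z) = 0.284332.
Step 6: alpha = 0.05. fail to reject H0.

W+ = 21, W- = 45, W = min = 21, p = 0.284332, fail to reject H0.


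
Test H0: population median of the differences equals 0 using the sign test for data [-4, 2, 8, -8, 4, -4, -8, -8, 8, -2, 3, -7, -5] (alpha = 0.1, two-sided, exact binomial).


Step 1: Discard zero differences. Original n = 13; n_eff = number of nonzero differences = 13.
Nonzero differences (with sign): -4, +2, +8, -8, +4, -4, -8, -8, +8, -2, +3, -7, -5
Step 2: Count signs: positive = 5, negative = 8.
Step 3: Under H0: P(positive) = 0.5, so the number of positives S ~ Bin(13, 0.5).
Step 4: Two-sided exact p-value = sum of Bin(13,0.5) probabilities at or below the observed probability = 0.581055.
Step 5: alpha = 0.1. fail to reject H0.

n_eff = 13, pos = 5, neg = 8, p = 0.581055, fail to reject H0.


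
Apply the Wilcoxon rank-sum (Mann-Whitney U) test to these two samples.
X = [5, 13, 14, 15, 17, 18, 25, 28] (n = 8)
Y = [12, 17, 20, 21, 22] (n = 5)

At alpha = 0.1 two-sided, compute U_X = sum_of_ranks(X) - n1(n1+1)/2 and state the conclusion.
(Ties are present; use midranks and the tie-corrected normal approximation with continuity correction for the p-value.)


Step 1: Combine and sort all 13 observations; assign midranks.
sorted (value, group): (5,X), (12,Y), (13,X), (14,X), (15,X), (17,X), (17,Y), (18,X), (20,Y), (21,Y), (22,Y), (25,X), (28,X)
ranks: 5->1, 12->2, 13->3, 14->4, 15->5, 17->6.5, 17->6.5, 18->8, 20->9, 21->10, 22->11, 25->12, 28->13
Step 2: Rank sum for X: R1 = 1 + 3 + 4 + 5 + 6.5 + 8 + 12 + 13 = 52.5.
Step 3: U_X = R1 - n1(n1+1)/2 = 52.5 - 8*9/2 = 52.5 - 36 = 16.5.
       U_Y = n1*n2 - U_X = 40 - 16.5 = 23.5.
Step 4: Ties are present, so use the tie-corrected normal approximation (with continuity correction) for the p-value.
Step 5: p-value = 0.660111; compare to alpha = 0.1. fail to reject H0.

U_X = 16.5, p = 0.660111, fail to reject H0 at alpha = 0.1.


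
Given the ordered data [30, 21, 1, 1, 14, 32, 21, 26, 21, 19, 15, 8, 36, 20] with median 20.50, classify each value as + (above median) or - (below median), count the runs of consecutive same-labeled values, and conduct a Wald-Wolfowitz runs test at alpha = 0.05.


Step 1: Compute median = 20.50; label A = above, B = below.
Labels in order: AABBBAAAABBBAB  (n_A = 7, n_B = 7)
Step 2: Count runs R = 6.
Step 3: Under H0 (random ordering), E[R] = 2*n_A*n_B/(n_A+n_B) + 1 = 2*7*7/14 + 1 = 8.0000.
        Var[R] = 2*n_A*n_B*(2*n_A*n_B - n_A - n_B) / ((n_A+n_B)^2 * (n_A+n_B-1)) = 8232/2548 = 3.2308.
        SD[R] = 1.7974.
Step 4: Continuity-corrected z = (R + 0.5 - E[R]) / SD[R] = (6 + 0.5 - 8.0000) / 1.7974 = -0.8345.
Step 5: Two-sided p-value via normal approximation = 2*(1 - Phi(|z|)) = 0.403986.
Step 6: alpha = 0.05. fail to reject H0.

R = 6, z = -0.8345, p = 0.403986, fail to reject H0.


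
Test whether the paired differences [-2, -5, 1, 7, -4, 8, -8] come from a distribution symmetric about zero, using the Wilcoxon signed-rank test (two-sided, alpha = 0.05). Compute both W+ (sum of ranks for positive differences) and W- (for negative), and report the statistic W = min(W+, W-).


Step 1: Drop any zero differences (none here) and take |d_i|.
|d| = [2, 5, 1, 7, 4, 8, 8]
Step 2: Midrank |d_i| (ties get averaged ranks).
ranks: |2|->2, |5|->4, |1|->1, |7|->5, |4|->3, |8|->6.5, |8|->6.5
Step 3: Attach original signs; sum ranks with positive sign and with negative sign.
W+ = 1 + 5 + 6.5 = 12.5
W- = 2 + 4 + 3 + 6.5 = 15.5
(Check: W+ + W- = 28 should equal n(n+1)/2 = 28.)
Step 4: Test statistic W = min(W+, W-) = 12.5.
Step 5: Ties in |d|, so use the tie-corrected normal approximation.
        E[W] = n(n+1)/4 = 7*8/4 = 14.
        Tie groups: |d|=8 (t=2); sum(t^3 - t) = 6.
        Var[W] = n(n+1)(2n+1)/24 - sum(t^3-t)/48 = 840/24 - 6/48 = 34.875.
        z = (W - E[W]) / sqrt(Var[W]) = (12.5 - 14) / 5.9055 = -0.2540.
        Two-sided p = 2*Phi(z) = 0.799495.
Step 6: alpha = 0.05. fail to reject H0.

W+ = 12.5, W- = 15.5, W = min = 12.5, p = 0.799495, fail to reject H0.


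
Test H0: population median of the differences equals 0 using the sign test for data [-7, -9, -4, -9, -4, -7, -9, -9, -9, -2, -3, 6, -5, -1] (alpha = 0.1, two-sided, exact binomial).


Step 1: Discard zero differences. Original n = 14; n_eff = number of nonzero differences = 14.
Nonzero differences (with sign): -7, -9, -4, -9, -4, -7, -9, -9, -9, -2, -3, +6, -5, -1
Step 2: Count signs: positive = 1, negative = 13.
Step 3: Under H0: P(positive) = 0.5, so the number of positives S ~ Bin(14, 0.5).
Step 4: Two-sided exact p-value = sum of Bin(14,0.5) probabilities at or below the observed probability = 0.001831.
Step 5: alpha = 0.1. reject H0.

n_eff = 14, pos = 1, neg = 13, p = 0.001831, reject H0.


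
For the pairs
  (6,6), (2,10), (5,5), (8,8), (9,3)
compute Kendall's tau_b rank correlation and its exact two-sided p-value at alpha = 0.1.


Step 1: Enumerate the 10 unordered pairs (i,j) with i<j and classify each by sign(x_j-x_i) * sign(y_j-y_i).
  (1,2):dx=-4,dy=+4->D; (1,3):dx=-1,dy=-1->C; (1,4):dx=+2,dy=+2->C; (1,5):dx=+3,dy=-3->D
  (2,3):dx=+3,dy=-5->D; (2,4):dx=+6,dy=-2->D; (2,5):dx=+7,dy=-7->D; (3,4):dx=+3,dy=+3->C
  (3,5):dx=+4,dy=-2->D; (4,5):dx=+1,dy=-5->D
Step 2: C = 3, D = 7, total pairs = 10.
Step 3: tau = (C - D)/(n(n-1)/2) = (3 - 7)/10 = -0.400000.
Step 4: Exact two-sided p-value (enumerate n! = 120 permutations of y under H0): p = 0.483333.
Step 5: alpha = 0.1. fail to reject H0.

tau_b = -0.4000 (C=3, D=7), p = 0.483333, fail to reject H0.


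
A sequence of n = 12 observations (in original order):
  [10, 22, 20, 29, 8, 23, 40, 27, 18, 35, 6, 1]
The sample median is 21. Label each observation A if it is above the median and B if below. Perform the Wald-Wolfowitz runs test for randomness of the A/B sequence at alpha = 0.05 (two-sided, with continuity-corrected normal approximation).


Step 1: Compute median = 21; label A = above, B = below.
Labels in order: BABABAAABABB  (n_A = 6, n_B = 6)
Step 2: Count runs R = 9.
Step 3: Under H0 (random ordering), E[R] = 2*n_A*n_B/(n_A+n_B) + 1 = 2*6*6/12 + 1 = 7.0000.
        Var[R] = 2*n_A*n_B*(2*n_A*n_B - n_A - n_B) / ((n_A+n_B)^2 * (n_A+n_B-1)) = 4320/1584 = 2.7273.
        SD[R] = 1.6514.
Step 4: Continuity-corrected z = (R - 0.5 - E[R]) / SD[R] = (9 - 0.5 - 7.0000) / 1.6514 = 0.9083.
Step 5: Two-sided p-value via normal approximation = 2*(1 - Phi(|z|)) = 0.363722.
Step 6: alpha = 0.05. fail to reject H0.

R = 9, z = 0.9083, p = 0.363722, fail to reject H0.


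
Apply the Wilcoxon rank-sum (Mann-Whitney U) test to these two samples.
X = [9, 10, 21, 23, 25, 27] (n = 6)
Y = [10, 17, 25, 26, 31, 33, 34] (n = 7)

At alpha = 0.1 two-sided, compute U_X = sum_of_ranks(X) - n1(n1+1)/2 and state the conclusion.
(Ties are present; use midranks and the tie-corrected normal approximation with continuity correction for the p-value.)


Step 1: Combine and sort all 13 observations; assign midranks.
sorted (value, group): (9,X), (10,X), (10,Y), (17,Y), (21,X), (23,X), (25,X), (25,Y), (26,Y), (27,X), (31,Y), (33,Y), (34,Y)
ranks: 9->1, 10->2.5, 10->2.5, 17->4, 21->5, 23->6, 25->7.5, 25->7.5, 26->9, 27->10, 31->11, 33->12, 34->13
Step 2: Rank sum for X: R1 = 1 + 2.5 + 5 + 6 + 7.5 + 10 = 32.
Step 3: U_X = R1 - n1(n1+1)/2 = 32 - 6*7/2 = 32 - 21 = 11.
       U_Y = n1*n2 - U_X = 42 - 11 = 31.
Step 4: Ties are present, so use the tie-corrected normal approximation (with continuity correction) for the p-value.
Step 5: p-value = 0.173549; compare to alpha = 0.1. fail to reject H0.

U_X = 11, p = 0.173549, fail to reject H0 at alpha = 0.1.


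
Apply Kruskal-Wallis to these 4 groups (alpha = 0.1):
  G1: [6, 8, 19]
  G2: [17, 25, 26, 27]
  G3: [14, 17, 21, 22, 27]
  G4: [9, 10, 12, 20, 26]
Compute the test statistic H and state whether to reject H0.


Step 1: Combine all N = 17 observations and assign midranks.
sorted (value, group, rank): (6,G1,1), (8,G1,2), (9,G4,3), (10,G4,4), (12,G4,5), (14,G3,6), (17,G2,7.5), (17,G3,7.5), (19,G1,9), (20,G4,10), (21,G3,11), (22,G3,12), (25,G2,13), (26,G2,14.5), (26,G4,14.5), (27,G2,16.5), (27,G3,16.5)
Step 2: Sum ranks within each group.
R_1 = 12 (n_1 = 3)
R_2 = 51.5 (n_2 = 4)
R_3 = 53 (n_3 = 5)
R_4 = 36.5 (n_4 = 5)
Step 3: H = 12/(N(N+1)) * sum(R_i^2/n_i) - 3(N+1)
     = 12/(17*18) * (12^2/3 + 51.5^2/4 + 53^2/5 + 36.5^2/5) - 3*18
     = 0.039216 * 1539.31 - 54
     = 6.365196.
Step 4: Ties present; correction factor C = 1 - 18/(17^3 - 17) = 0.996324. Corrected H = 6.365196 / 0.996324 = 6.388684.
Step 5: Under H0, H ~ chi^2(3); p-value = 0.094157.
Step 6: alpha = 0.1. reject H0.

H = 6.3887, df = 3, p = 0.094157, reject H0.


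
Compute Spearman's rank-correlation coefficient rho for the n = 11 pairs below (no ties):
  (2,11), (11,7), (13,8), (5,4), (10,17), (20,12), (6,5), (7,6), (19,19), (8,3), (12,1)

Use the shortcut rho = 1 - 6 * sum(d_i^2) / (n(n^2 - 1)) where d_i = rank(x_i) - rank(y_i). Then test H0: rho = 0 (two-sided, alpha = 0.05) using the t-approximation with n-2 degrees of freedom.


Step 1: Rank x and y separately (midranks; no ties here).
rank(x): 2->1, 11->7, 13->9, 5->2, 10->6, 20->11, 6->3, 7->4, 19->10, 8->5, 12->8
rank(y): 11->8, 7->6, 8->7, 4->3, 17->10, 12->9, 5->4, 6->5, 19->11, 3->2, 1->1
Step 2: d_i = R_x(i) - R_y(i); compute d_i^2.
  (1-8)^2=49, (7-6)^2=1, (9-7)^2=4, (2-3)^2=1, (6-10)^2=16, (11-9)^2=4, (3-4)^2=1, (4-5)^2=1, (10-11)^2=1, (5-2)^2=9, (8-1)^2=49
sum(d^2) = 136.
Step 3: rho = 1 - 6*136 / (11*(11^2 - 1)) = 1 - 816/1320 = 0.381818.
Step 4: Under H0, t = rho * sqrt((n-2)/(1-rho^2)) = 1.2394 ~ t(9).
Step 5: Two-sided p-value from the t-distribution with 9 df = 0.246560.
Step 6: alpha = 0.05. fail to reject H0.

rho = 0.3818, p = 0.246560, fail to reject H0 at alpha = 0.05.


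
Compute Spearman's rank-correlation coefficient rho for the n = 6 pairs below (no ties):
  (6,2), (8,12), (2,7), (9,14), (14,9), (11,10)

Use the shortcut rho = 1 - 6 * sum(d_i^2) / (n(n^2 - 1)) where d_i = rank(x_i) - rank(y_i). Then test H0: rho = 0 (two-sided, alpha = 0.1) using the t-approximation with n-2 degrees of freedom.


Step 1: Rank x and y separately (midranks; no ties here).
rank(x): 6->2, 8->3, 2->1, 9->4, 14->6, 11->5
rank(y): 2->1, 12->5, 7->2, 14->6, 9->3, 10->4
Step 2: d_i = R_x(i) - R_y(i); compute d_i^2.
  (2-1)^2=1, (3-5)^2=4, (1-2)^2=1, (4-6)^2=4, (6-3)^2=9, (5-4)^2=1
sum(d^2) = 20.
Step 3: rho = 1 - 6*20 / (6*(6^2 - 1)) = 1 - 120/210 = 0.428571.
Step 4: Under H0, t = rho * sqrt((n-2)/(1-rho^2)) = 0.9487 ~ t(4).
Step 5: Two-sided p-value from the t-distribution with 4 df = 0.396501.
Step 6: alpha = 0.1. fail to reject H0.

rho = 0.4286, p = 0.396501, fail to reject H0 at alpha = 0.1.


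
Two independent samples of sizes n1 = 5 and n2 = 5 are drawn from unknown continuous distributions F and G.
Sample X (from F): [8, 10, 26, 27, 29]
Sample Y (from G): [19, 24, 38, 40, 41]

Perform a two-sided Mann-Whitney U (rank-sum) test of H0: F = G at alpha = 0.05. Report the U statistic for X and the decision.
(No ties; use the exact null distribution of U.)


Step 1: Combine and sort all 10 observations; assign midranks.
sorted (value, group): (8,X), (10,X), (19,Y), (24,Y), (26,X), (27,X), (29,X), (38,Y), (40,Y), (41,Y)
ranks: 8->1, 10->2, 19->3, 24->4, 26->5, 27->6, 29->7, 38->8, 40->9, 41->10
Step 2: Rank sum for X: R1 = 1 + 2 + 5 + 6 + 7 = 21.
Step 3: U_X = R1 - n1(n1+1)/2 = 21 - 5*6/2 = 21 - 15 = 6.
       U_Y = n1*n2 - U_X = 25 - 6 = 19.
Step 4: No ties, so the exact null distribution of U (based on enumerating the C(10,5) = 252 equally likely rank assignments) gives the two-sided p-value.
Step 5: p-value = 0.222222; compare to alpha = 0.05. fail to reject H0.

U_X = 6, p = 0.222222, fail to reject H0 at alpha = 0.05.


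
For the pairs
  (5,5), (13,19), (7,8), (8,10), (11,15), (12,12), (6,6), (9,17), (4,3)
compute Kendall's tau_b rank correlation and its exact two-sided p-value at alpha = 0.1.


Step 1: Enumerate the 36 unordered pairs (i,j) with i<j and classify each by sign(x_j-x_i) * sign(y_j-y_i).
  (1,2):dx=+8,dy=+14->C; (1,3):dx=+2,dy=+3->C; (1,4):dx=+3,dy=+5->C; (1,5):dx=+6,dy=+10->C
  (1,6):dx=+7,dy=+7->C; (1,7):dx=+1,dy=+1->C; (1,8):dx=+4,dy=+12->C; (1,9):dx=-1,dy=-2->C
  (2,3):dx=-6,dy=-11->C; (2,4):dx=-5,dy=-9->C; (2,5):dx=-2,dy=-4->C; (2,6):dx=-1,dy=-7->C
  (2,7):dx=-7,dy=-13->C; (2,8):dx=-4,dy=-2->C; (2,9):dx=-9,dy=-16->C; (3,4):dx=+1,dy=+2->C
  (3,5):dx=+4,dy=+7->C; (3,6):dx=+5,dy=+4->C; (3,7):dx=-1,dy=-2->C; (3,8):dx=+2,dy=+9->C
  (3,9):dx=-3,dy=-5->C; (4,5):dx=+3,dy=+5->C; (4,6):dx=+4,dy=+2->C; (4,7):dx=-2,dy=-4->C
  (4,8):dx=+1,dy=+7->C; (4,9):dx=-4,dy=-7->C; (5,6):dx=+1,dy=-3->D; (5,7):dx=-5,dy=-9->C
  (5,8):dx=-2,dy=+2->D; (5,9):dx=-7,dy=-12->C; (6,7):dx=-6,dy=-6->C; (6,8):dx=-3,dy=+5->D
  (6,9):dx=-8,dy=-9->C; (7,8):dx=+3,dy=+11->C; (7,9):dx=-2,dy=-3->C; (8,9):dx=-5,dy=-14->C
Step 2: C = 33, D = 3, total pairs = 36.
Step 3: tau = (C - D)/(n(n-1)/2) = (33 - 3)/36 = 0.833333.
Step 4: Exact two-sided p-value (enumerate n! = 362880 permutations of y under H0): p = 0.000854.
Step 5: alpha = 0.1. reject H0.

tau_b = 0.8333 (C=33, D=3), p = 0.000854, reject H0.


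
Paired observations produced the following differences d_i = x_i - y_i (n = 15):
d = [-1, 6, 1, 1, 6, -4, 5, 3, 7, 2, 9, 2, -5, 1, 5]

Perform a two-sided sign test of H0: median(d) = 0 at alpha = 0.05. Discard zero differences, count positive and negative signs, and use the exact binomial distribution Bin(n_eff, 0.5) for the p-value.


Step 1: Discard zero differences. Original n = 15; n_eff = number of nonzero differences = 15.
Nonzero differences (with sign): -1, +6, +1, +1, +6, -4, +5, +3, +7, +2, +9, +2, -5, +1, +5
Step 2: Count signs: positive = 12, negative = 3.
Step 3: Under H0: P(positive) = 0.5, so the number of positives S ~ Bin(15, 0.5).
Step 4: Two-sided exact p-value = sum of Bin(15,0.5) probabilities at or below the observed probability = 0.035156.
Step 5: alpha = 0.05. reject H0.

n_eff = 15, pos = 12, neg = 3, p = 0.035156, reject H0.


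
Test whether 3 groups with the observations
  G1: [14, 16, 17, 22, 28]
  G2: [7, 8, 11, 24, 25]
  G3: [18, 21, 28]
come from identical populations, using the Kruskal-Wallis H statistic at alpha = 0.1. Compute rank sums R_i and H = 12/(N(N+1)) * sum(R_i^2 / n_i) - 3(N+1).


Step 1: Combine all N = 13 observations and assign midranks.
sorted (value, group, rank): (7,G2,1), (8,G2,2), (11,G2,3), (14,G1,4), (16,G1,5), (17,G1,6), (18,G3,7), (21,G3,8), (22,G1,9), (24,G2,10), (25,G2,11), (28,G1,12.5), (28,G3,12.5)
Step 2: Sum ranks within each group.
R_1 = 36.5 (n_1 = 5)
R_2 = 27 (n_2 = 5)
R_3 = 27.5 (n_3 = 3)
Step 3: H = 12/(N(N+1)) * sum(R_i^2/n_i) - 3(N+1)
     = 12/(13*14) * (36.5^2/5 + 27^2/5 + 27.5^2/3) - 3*14
     = 0.065934 * 664.333 - 42
     = 1.802198.
Step 4: Ties present; correction factor C = 1 - 6/(13^3 - 13) = 0.997253. Corrected H = 1.802198 / 0.997253 = 1.807163.
Step 5: Under H0, H ~ chi^2(2); p-value = 0.405116.
Step 6: alpha = 0.1. fail to reject H0.

H = 1.8072, df = 2, p = 0.405116, fail to reject H0.


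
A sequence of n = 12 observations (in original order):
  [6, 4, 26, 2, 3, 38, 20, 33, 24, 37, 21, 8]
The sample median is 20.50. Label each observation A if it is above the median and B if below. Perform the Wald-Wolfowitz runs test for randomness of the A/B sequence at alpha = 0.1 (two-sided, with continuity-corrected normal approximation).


Step 1: Compute median = 20.50; label A = above, B = below.
Labels in order: BBABBABAAAAB  (n_A = 6, n_B = 6)
Step 2: Count runs R = 7.
Step 3: Under H0 (random ordering), E[R] = 2*n_A*n_B/(n_A+n_B) + 1 = 2*6*6/12 + 1 = 7.0000.
        Var[R] = 2*n_A*n_B*(2*n_A*n_B - n_A - n_B) / ((n_A+n_B)^2 * (n_A+n_B-1)) = 4320/1584 = 2.7273.
        SD[R] = 1.6514.
Step 4: R = E[R], so z = 0 with no continuity correction.
Step 5: Two-sided p-value via normal approximation = 2*(1 - Phi(|z|)) = 1.000000.
Step 6: alpha = 0.1. fail to reject H0.

R = 7, z = 0.0000, p = 1.000000, fail to reject H0.


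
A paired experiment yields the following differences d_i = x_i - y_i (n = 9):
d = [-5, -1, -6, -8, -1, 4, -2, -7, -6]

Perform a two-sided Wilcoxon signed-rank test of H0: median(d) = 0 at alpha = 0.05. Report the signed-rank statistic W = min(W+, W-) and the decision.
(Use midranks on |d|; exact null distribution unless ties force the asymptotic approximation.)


Step 1: Drop any zero differences (none here) and take |d_i|.
|d| = [5, 1, 6, 8, 1, 4, 2, 7, 6]
Step 2: Midrank |d_i| (ties get averaged ranks).
ranks: |5|->5, |1|->1.5, |6|->6.5, |8|->9, |1|->1.5, |4|->4, |2|->3, |7|->8, |6|->6.5
Step 3: Attach original signs; sum ranks with positive sign and with negative sign.
W+ = 4 = 4
W- = 5 + 1.5 + 6.5 + 9 + 1.5 + 3 + 8 + 6.5 = 41
(Check: W+ + W- = 45 should equal n(n+1)/2 = 45.)
Step 4: Test statistic W = min(W+, W-) = 4.
Step 5: Ties in |d|, so use the tie-corrected normal approximation.
        E[W] = n(n+1)/4 = 9*10/4 = 22.5.
        Tie groups: |d|=1 (t=2), |d|=6 (t=2); sum(t^3 - t) = 12.
        Var[W] = n(n+1)(2n+1)/24 - sum(t^3-t)/48 = 1710/24 - 12/48 = 71.
        z = (W - E[W]) / sqrt(Var[W]) = (4 - 22.5) / 8.4261 = -2.1955.
        Two-sided p = 2*Phi(z) = 0.028124.
Step 6: alpha = 0.05. reject H0.

W+ = 4, W- = 41, W = min = 4, p = 0.028124, reject H0.


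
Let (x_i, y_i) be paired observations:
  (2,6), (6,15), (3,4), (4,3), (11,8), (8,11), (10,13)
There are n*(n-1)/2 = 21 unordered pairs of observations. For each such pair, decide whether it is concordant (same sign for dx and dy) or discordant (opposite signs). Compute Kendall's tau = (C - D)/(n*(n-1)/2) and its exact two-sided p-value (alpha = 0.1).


Step 1: Enumerate the 21 unordered pairs (i,j) with i<j and classify each by sign(x_j-x_i) * sign(y_j-y_i).
  (1,2):dx=+4,dy=+9->C; (1,3):dx=+1,dy=-2->D; (1,4):dx=+2,dy=-3->D; (1,5):dx=+9,dy=+2->C
  (1,6):dx=+6,dy=+5->C; (1,7):dx=+8,dy=+7->C; (2,3):dx=-3,dy=-11->C; (2,4):dx=-2,dy=-12->C
  (2,5):dx=+5,dy=-7->D; (2,6):dx=+2,dy=-4->D; (2,7):dx=+4,dy=-2->D; (3,4):dx=+1,dy=-1->D
  (3,5):dx=+8,dy=+4->C; (3,6):dx=+5,dy=+7->C; (3,7):dx=+7,dy=+9->C; (4,5):dx=+7,dy=+5->C
  (4,6):dx=+4,dy=+8->C; (4,7):dx=+6,dy=+10->C; (5,6):dx=-3,dy=+3->D; (5,7):dx=-1,dy=+5->D
  (6,7):dx=+2,dy=+2->C
Step 2: C = 13, D = 8, total pairs = 21.
Step 3: tau = (C - D)/(n(n-1)/2) = (13 - 8)/21 = 0.238095.
Step 4: Exact two-sided p-value (enumerate n! = 5040 permutations of y under H0): p = 0.561905.
Step 5: alpha = 0.1. fail to reject H0.

tau_b = 0.2381 (C=13, D=8), p = 0.561905, fail to reject H0.


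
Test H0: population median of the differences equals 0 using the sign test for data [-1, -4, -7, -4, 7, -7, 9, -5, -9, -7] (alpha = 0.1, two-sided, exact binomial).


Step 1: Discard zero differences. Original n = 10; n_eff = number of nonzero differences = 10.
Nonzero differences (with sign): -1, -4, -7, -4, +7, -7, +9, -5, -9, -7
Step 2: Count signs: positive = 2, negative = 8.
Step 3: Under H0: P(positive) = 0.5, so the number of positives S ~ Bin(10, 0.5).
Step 4: Two-sided exact p-value = sum of Bin(10,0.5) probabilities at or below the observed probability = 0.109375.
Step 5: alpha = 0.1. fail to reject H0.

n_eff = 10, pos = 2, neg = 8, p = 0.109375, fail to reject H0.


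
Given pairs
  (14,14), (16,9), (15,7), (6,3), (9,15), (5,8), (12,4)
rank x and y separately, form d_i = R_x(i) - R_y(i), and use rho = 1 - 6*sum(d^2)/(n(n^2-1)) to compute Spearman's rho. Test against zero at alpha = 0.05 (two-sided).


Step 1: Rank x and y separately (midranks; no ties here).
rank(x): 14->5, 16->7, 15->6, 6->2, 9->3, 5->1, 12->4
rank(y): 14->6, 9->5, 7->3, 3->1, 15->7, 8->4, 4->2
Step 2: d_i = R_x(i) - R_y(i); compute d_i^2.
  (5-6)^2=1, (7-5)^2=4, (6-3)^2=9, (2-1)^2=1, (3-7)^2=16, (1-4)^2=9, (4-2)^2=4
sum(d^2) = 44.
Step 3: rho = 1 - 6*44 / (7*(7^2 - 1)) = 1 - 264/336 = 0.214286.
Step 4: Under H0, t = rho * sqrt((n-2)/(1-rho^2)) = 0.4906 ~ t(5).
Step 5: Two-sided p-value from the t-distribution with 5 df = 0.644512.
Step 6: alpha = 0.05. fail to reject H0.

rho = 0.2143, p = 0.644512, fail to reject H0 at alpha = 0.05.
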